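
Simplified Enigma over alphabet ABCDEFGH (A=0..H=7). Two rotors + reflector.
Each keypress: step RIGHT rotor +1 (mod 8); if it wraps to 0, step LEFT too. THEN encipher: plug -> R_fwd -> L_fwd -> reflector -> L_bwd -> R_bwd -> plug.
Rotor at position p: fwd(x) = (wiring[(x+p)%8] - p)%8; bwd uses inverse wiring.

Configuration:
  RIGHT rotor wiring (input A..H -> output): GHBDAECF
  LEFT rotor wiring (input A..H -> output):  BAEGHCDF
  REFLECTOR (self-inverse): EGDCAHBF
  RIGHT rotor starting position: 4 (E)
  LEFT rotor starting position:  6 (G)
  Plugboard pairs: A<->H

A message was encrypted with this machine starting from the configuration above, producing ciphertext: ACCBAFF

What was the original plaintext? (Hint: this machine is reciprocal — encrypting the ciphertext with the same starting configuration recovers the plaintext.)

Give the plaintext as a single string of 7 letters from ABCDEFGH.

Answer: EDFADGG

Derivation:
Char 1 ('A'): step: R->5, L=6; A->plug->H->R->D->L->C->refl->D->L'->C->R'->E->plug->E
Char 2 ('C'): step: R->6, L=6; C->plug->C->R->A->L->F->refl->H->L'->B->R'->D->plug->D
Char 3 ('C'): step: R->7, L=6; C->plug->C->R->A->L->F->refl->H->L'->B->R'->F->plug->F
Char 4 ('B'): step: R->0, L->7 (L advanced); B->plug->B->R->H->L->E->refl->A->L'->F->R'->H->plug->A
Char 5 ('A'): step: R->1, L=7; A->plug->H->R->F->L->A->refl->E->L'->H->R'->D->plug->D
Char 6 ('F'): step: R->2, L=7; F->plug->F->R->D->L->F->refl->H->L'->E->R'->G->plug->G
Char 7 ('F'): step: R->3, L=7; F->plug->F->R->D->L->F->refl->H->L'->E->R'->G->plug->G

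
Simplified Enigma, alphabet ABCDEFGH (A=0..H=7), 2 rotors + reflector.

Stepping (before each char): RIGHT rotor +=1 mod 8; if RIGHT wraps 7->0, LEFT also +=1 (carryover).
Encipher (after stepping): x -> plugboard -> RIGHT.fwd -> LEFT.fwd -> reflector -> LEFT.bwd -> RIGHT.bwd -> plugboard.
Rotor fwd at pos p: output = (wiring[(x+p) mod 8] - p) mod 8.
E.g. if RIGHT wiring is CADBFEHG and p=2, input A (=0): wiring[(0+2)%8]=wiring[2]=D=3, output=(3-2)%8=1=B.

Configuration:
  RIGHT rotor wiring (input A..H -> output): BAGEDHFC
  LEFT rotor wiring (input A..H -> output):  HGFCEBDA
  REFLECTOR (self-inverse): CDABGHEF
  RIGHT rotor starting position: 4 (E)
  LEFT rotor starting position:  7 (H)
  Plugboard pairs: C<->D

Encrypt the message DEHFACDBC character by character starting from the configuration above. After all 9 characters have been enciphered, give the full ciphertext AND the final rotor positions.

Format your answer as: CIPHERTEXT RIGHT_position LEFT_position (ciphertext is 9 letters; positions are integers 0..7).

Answer: ABDEDHAAF 5 0

Derivation:
Char 1 ('D'): step: R->5, L=7; D->plug->C->R->F->L->F->refl->H->L'->C->R'->A->plug->A
Char 2 ('E'): step: R->6, L=7; E->plug->E->R->A->L->B->refl->D->L'->E->R'->B->plug->B
Char 3 ('H'): step: R->7, L=7; H->plug->H->R->G->L->C->refl->A->L'->B->R'->C->plug->D
Char 4 ('F'): step: R->0, L->0 (L advanced); F->plug->F->R->H->L->A->refl->C->L'->D->R'->E->plug->E
Char 5 ('A'): step: R->1, L=0; A->plug->A->R->H->L->A->refl->C->L'->D->R'->C->plug->D
Char 6 ('C'): step: R->2, L=0; C->plug->D->R->F->L->B->refl->D->L'->G->R'->H->plug->H
Char 7 ('D'): step: R->3, L=0; D->plug->C->R->E->L->E->refl->G->L'->B->R'->A->plug->A
Char 8 ('B'): step: R->4, L=0; B->plug->B->R->D->L->C->refl->A->L'->H->R'->A->plug->A
Char 9 ('C'): step: R->5, L=0; C->plug->D->R->E->L->E->refl->G->L'->B->R'->F->plug->F
Final: ciphertext=ABDEDHAAF, RIGHT=5, LEFT=0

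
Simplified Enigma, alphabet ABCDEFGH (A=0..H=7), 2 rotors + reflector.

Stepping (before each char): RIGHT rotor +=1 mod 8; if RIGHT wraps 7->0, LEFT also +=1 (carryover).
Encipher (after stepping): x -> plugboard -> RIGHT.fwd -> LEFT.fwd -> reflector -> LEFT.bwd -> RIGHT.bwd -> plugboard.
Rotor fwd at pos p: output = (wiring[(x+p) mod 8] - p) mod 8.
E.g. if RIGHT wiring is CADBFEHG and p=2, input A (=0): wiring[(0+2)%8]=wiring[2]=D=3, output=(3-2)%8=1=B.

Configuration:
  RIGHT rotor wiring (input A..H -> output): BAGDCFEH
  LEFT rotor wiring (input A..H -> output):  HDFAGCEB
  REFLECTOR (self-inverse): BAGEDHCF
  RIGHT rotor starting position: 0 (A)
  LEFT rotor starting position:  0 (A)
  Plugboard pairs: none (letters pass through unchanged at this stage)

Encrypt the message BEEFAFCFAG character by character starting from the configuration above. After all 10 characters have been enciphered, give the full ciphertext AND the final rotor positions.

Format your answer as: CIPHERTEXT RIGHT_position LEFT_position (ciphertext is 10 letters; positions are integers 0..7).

Answer: ECGECGGAHC 2 1

Derivation:
Char 1 ('B'): step: R->1, L=0; B->plug->B->R->F->L->C->refl->G->L'->E->R'->E->plug->E
Char 2 ('E'): step: R->2, L=0; E->plug->E->R->C->L->F->refl->H->L'->A->R'->C->plug->C
Char 3 ('E'): step: R->3, L=0; E->plug->E->R->E->L->G->refl->C->L'->F->R'->G->plug->G
Char 4 ('F'): step: R->4, L=0; F->plug->F->R->E->L->G->refl->C->L'->F->R'->E->plug->E
Char 5 ('A'): step: R->5, L=0; A->plug->A->R->A->L->H->refl->F->L'->C->R'->C->plug->C
Char 6 ('F'): step: R->6, L=0; F->plug->F->R->F->L->C->refl->G->L'->E->R'->G->plug->G
Char 7 ('C'): step: R->7, L=0; C->plug->C->R->B->L->D->refl->E->L'->G->R'->G->plug->G
Char 8 ('F'): step: R->0, L->1 (L advanced); F->plug->F->R->F->L->D->refl->E->L'->B->R'->A->plug->A
Char 9 ('A'): step: R->1, L=1; A->plug->A->R->H->L->G->refl->C->L'->A->R'->H->plug->H
Char 10 ('G'): step: R->2, L=1; G->plug->G->R->H->L->G->refl->C->L'->A->R'->C->plug->C
Final: ciphertext=ECGECGGAHC, RIGHT=2, LEFT=1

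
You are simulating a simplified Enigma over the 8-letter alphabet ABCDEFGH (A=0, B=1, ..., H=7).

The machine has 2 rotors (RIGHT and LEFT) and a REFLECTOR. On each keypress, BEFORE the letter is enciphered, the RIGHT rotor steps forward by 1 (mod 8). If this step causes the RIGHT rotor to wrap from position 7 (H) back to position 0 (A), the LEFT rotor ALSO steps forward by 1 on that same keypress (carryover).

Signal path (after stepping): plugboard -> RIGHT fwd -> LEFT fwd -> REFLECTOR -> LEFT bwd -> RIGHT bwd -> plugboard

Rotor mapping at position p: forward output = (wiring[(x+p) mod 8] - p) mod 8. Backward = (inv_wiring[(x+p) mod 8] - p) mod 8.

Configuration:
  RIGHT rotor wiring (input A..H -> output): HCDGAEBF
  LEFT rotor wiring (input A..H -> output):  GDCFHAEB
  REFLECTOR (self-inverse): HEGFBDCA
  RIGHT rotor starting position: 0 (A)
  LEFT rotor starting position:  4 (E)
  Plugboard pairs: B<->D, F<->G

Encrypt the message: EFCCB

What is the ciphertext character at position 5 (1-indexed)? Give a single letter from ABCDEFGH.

Char 1 ('E'): step: R->1, L=4; E->plug->E->R->D->L->F->refl->D->L'->A->R'->F->plug->G
Char 2 ('F'): step: R->2, L=4; F->plug->G->R->F->L->H->refl->A->L'->C->R'->D->plug->B
Char 3 ('C'): step: R->3, L=4; C->plug->C->R->B->L->E->refl->B->L'->H->R'->G->plug->F
Char 4 ('C'): step: R->4, L=4; C->plug->C->R->F->L->H->refl->A->L'->C->R'->H->plug->H
Char 5 ('B'): step: R->5, L=4; B->plug->D->R->C->L->A->refl->H->L'->F->R'->E->plug->E

E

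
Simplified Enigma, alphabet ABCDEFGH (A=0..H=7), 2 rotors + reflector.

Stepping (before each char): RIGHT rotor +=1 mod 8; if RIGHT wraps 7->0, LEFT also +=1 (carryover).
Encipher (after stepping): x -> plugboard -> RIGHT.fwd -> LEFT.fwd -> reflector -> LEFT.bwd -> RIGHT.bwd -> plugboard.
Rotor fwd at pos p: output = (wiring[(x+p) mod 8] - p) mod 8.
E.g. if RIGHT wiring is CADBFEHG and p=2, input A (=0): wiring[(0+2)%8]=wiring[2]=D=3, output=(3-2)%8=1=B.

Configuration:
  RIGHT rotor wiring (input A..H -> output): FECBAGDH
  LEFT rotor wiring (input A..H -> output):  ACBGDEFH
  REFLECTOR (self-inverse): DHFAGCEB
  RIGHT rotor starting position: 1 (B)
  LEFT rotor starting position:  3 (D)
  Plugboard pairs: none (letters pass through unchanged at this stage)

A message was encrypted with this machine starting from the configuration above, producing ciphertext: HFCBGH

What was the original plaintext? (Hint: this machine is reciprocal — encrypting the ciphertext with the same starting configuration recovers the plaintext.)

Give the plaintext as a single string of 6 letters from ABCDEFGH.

Answer: CAACDG

Derivation:
Char 1 ('H'): step: R->2, L=3; H->plug->H->R->C->L->B->refl->H->L'->G->R'->C->plug->C
Char 2 ('F'): step: R->3, L=3; F->plug->F->R->C->L->B->refl->H->L'->G->R'->A->plug->A
Char 3 ('C'): step: R->4, L=3; C->plug->C->R->H->L->G->refl->E->L'->E->R'->A->plug->A
Char 4 ('B'): step: R->5, L=3; B->plug->B->R->G->L->H->refl->B->L'->C->R'->C->plug->C
Char 5 ('G'): step: R->6, L=3; G->plug->G->R->C->L->B->refl->H->L'->G->R'->D->plug->D
Char 6 ('H'): step: R->7, L=3; H->plug->H->R->E->L->E->refl->G->L'->H->R'->G->plug->G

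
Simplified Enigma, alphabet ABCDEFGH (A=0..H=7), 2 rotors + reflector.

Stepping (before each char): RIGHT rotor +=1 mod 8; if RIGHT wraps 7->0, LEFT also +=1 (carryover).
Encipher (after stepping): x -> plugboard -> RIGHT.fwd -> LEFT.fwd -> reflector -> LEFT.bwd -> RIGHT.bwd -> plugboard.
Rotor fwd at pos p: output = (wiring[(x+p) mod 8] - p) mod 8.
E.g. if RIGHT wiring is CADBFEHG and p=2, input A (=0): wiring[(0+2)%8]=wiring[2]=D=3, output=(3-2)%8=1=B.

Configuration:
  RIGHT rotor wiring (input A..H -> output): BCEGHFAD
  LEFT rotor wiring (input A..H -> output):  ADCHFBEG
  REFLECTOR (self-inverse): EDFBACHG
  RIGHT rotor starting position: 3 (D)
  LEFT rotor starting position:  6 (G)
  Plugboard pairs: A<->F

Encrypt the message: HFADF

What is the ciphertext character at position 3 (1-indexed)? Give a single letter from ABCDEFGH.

Char 1 ('H'): step: R->4, L=6; H->plug->H->R->C->L->C->refl->F->L'->D->R'->A->plug->F
Char 2 ('F'): step: R->5, L=6; F->plug->A->R->A->L->G->refl->H->L'->G->R'->C->plug->C
Char 3 ('A'): step: R->6, L=6; A->plug->F->R->A->L->G->refl->H->L'->G->R'->E->plug->E

E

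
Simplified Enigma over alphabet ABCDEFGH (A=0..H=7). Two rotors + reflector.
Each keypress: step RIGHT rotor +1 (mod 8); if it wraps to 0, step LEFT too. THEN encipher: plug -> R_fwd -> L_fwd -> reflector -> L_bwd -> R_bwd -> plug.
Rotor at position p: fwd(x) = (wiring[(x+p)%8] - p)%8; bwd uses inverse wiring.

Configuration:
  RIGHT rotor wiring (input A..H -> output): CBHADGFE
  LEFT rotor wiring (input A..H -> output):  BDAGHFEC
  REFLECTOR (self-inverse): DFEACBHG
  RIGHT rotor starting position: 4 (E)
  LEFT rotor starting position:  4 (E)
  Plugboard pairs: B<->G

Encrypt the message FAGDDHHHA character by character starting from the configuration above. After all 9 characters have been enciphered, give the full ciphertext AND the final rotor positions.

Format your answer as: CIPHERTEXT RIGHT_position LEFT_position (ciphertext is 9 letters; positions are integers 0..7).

Char 1 ('F'): step: R->5, L=4; F->plug->F->R->C->L->A->refl->D->L'->A->R'->B->plug->G
Char 2 ('A'): step: R->6, L=4; A->plug->A->R->H->L->C->refl->E->L'->G->R'->B->plug->G
Char 3 ('G'): step: R->7, L=4; G->plug->B->R->D->L->G->refl->H->L'->F->R'->A->plug->A
Char 4 ('D'): step: R->0, L->5 (L advanced); D->plug->D->R->A->L->A->refl->D->L'->F->R'->G->plug->B
Char 5 ('D'): step: R->1, L=5; D->plug->D->R->C->L->F->refl->B->L'->G->R'->B->plug->G
Char 6 ('H'): step: R->2, L=5; H->plug->H->R->H->L->C->refl->E->L'->D->R'->E->plug->E
Char 7 ('H'): step: R->3, L=5; H->plug->H->R->E->L->G->refl->H->L'->B->R'->E->plug->E
Char 8 ('H'): step: R->4, L=5; H->plug->H->R->E->L->G->refl->H->L'->B->R'->C->plug->C
Char 9 ('A'): step: R->5, L=5; A->plug->A->R->B->L->H->refl->G->L'->E->R'->E->plug->E
Final: ciphertext=GGABGEECE, RIGHT=5, LEFT=5

Answer: GGABGEECE 5 5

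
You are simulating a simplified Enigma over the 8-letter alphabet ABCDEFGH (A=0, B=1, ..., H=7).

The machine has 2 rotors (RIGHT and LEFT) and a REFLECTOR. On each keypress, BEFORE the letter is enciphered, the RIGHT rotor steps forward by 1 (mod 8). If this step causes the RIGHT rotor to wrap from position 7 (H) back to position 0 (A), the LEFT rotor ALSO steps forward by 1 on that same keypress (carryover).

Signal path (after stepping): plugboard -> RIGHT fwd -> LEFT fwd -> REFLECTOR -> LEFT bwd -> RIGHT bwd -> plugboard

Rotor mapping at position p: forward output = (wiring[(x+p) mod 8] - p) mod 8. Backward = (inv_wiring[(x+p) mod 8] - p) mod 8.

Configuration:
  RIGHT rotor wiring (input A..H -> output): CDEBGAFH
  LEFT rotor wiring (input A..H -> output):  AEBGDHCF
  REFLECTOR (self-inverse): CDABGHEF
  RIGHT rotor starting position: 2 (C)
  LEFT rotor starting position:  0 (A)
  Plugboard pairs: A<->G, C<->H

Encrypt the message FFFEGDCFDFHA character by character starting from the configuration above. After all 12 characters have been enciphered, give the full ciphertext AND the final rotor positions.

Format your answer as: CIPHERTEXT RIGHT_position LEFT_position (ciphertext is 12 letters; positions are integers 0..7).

Answer: HCDACBBAFGFD 6 1

Derivation:
Char 1 ('F'): step: R->3, L=0; F->plug->F->R->H->L->F->refl->H->L'->F->R'->C->plug->H
Char 2 ('F'): step: R->4, L=0; F->plug->F->R->H->L->F->refl->H->L'->F->R'->H->plug->C
Char 3 ('F'): step: R->5, L=0; F->plug->F->R->H->L->F->refl->H->L'->F->R'->D->plug->D
Char 4 ('E'): step: R->6, L=0; E->plug->E->R->G->L->C->refl->A->L'->A->R'->G->plug->A
Char 5 ('G'): step: R->7, L=0; G->plug->A->R->A->L->A->refl->C->L'->G->R'->H->plug->C
Char 6 ('D'): step: R->0, L->1 (L advanced); D->plug->D->R->B->L->A->refl->C->L'->D->R'->B->plug->B
Char 7 ('C'): step: R->1, L=1; C->plug->H->R->B->L->A->refl->C->L'->D->R'->B->plug->B
Char 8 ('F'): step: R->2, L=1; F->plug->F->R->F->L->B->refl->D->L'->A->R'->G->plug->A
Char 9 ('D'): step: R->3, L=1; D->plug->D->R->C->L->F->refl->H->L'->H->R'->F->plug->F
Char 10 ('F'): step: R->4, L=1; F->plug->F->R->H->L->H->refl->F->L'->C->R'->A->plug->G
Char 11 ('H'): step: R->5, L=1; H->plug->C->R->C->L->F->refl->H->L'->H->R'->F->plug->F
Char 12 ('A'): step: R->6, L=1; A->plug->G->R->A->L->D->refl->B->L'->F->R'->D->plug->D
Final: ciphertext=HCDACBBAFGFD, RIGHT=6, LEFT=1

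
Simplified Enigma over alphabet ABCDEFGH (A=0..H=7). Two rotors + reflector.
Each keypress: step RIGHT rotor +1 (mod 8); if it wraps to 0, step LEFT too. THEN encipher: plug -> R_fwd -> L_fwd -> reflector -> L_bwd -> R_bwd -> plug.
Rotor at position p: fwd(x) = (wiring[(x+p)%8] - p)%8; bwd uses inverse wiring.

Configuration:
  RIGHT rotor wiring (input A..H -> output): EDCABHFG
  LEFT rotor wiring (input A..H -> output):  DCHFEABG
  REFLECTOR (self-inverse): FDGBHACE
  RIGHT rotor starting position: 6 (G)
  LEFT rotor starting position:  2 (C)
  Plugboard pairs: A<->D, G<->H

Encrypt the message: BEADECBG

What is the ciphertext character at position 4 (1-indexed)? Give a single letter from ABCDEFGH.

Char 1 ('B'): step: R->7, L=2; B->plug->B->R->F->L->E->refl->H->L'->E->R'->C->plug->C
Char 2 ('E'): step: R->0, L->3 (L advanced); E->plug->E->R->B->L->B->refl->D->L'->E->R'->A->plug->D
Char 3 ('A'): step: R->1, L=3; A->plug->D->R->A->L->C->refl->G->L'->D->R'->H->plug->G
Char 4 ('D'): step: R->2, L=3; D->plug->A->R->A->L->C->refl->G->L'->D->R'->E->plug->E

E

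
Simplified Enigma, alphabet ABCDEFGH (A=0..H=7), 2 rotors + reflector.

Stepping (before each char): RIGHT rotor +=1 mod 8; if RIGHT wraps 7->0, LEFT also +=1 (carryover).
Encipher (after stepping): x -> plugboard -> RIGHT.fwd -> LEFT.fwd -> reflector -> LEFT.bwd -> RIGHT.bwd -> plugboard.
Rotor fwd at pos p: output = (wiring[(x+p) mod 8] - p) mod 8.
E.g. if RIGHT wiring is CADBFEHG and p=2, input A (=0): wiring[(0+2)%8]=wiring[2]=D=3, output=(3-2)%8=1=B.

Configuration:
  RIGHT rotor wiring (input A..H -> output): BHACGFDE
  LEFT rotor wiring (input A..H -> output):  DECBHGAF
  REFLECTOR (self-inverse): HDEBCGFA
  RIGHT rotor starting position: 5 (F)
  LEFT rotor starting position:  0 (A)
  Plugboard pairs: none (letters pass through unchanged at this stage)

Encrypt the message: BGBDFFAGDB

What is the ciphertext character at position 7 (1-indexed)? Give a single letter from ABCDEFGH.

Char 1 ('B'): step: R->6, L=0; B->plug->B->R->G->L->A->refl->H->L'->E->R'->F->plug->F
Char 2 ('G'): step: R->7, L=0; G->plug->G->R->G->L->A->refl->H->L'->E->R'->H->plug->H
Char 3 ('B'): step: R->0, L->1 (L advanced); B->plug->B->R->H->L->C->refl->E->L'->G->R'->E->plug->E
Char 4 ('D'): step: R->1, L=1; D->plug->D->R->F->L->H->refl->A->L'->C->R'->F->plug->F
Char 5 ('F'): step: R->2, L=1; F->plug->F->R->C->L->A->refl->H->L'->F->R'->H->plug->H
Char 6 ('F'): step: R->3, L=1; F->plug->F->R->G->L->E->refl->C->L'->H->R'->A->plug->A
Char 7 ('A'): step: R->4, L=1; A->plug->A->R->C->L->A->refl->H->L'->F->R'->E->plug->E

E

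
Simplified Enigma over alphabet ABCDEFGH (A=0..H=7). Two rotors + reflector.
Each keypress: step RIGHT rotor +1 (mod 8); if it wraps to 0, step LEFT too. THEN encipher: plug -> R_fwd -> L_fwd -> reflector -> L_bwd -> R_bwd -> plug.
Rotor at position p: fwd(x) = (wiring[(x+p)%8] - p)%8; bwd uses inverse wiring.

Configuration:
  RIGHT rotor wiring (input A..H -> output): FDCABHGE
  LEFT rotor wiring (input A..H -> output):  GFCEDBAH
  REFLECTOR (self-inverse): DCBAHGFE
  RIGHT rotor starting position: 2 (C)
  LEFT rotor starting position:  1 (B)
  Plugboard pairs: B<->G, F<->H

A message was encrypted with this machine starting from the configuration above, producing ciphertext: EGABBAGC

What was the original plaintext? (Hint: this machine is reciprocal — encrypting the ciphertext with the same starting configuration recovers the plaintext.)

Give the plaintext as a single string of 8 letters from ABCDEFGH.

Char 1 ('E'): step: R->3, L=1; E->plug->E->R->B->L->B->refl->C->L'->D->R'->D->plug->D
Char 2 ('G'): step: R->4, L=1; G->plug->B->R->D->L->C->refl->B->L'->B->R'->E->plug->E
Char 3 ('A'): step: R->5, L=1; A->plug->A->R->C->L->D->refl->A->L'->E->R'->H->plug->F
Char 4 ('B'): step: R->6, L=1; B->plug->G->R->D->L->C->refl->B->L'->B->R'->H->plug->F
Char 5 ('B'): step: R->7, L=1; B->plug->G->R->A->L->E->refl->H->L'->F->R'->A->plug->A
Char 6 ('A'): step: R->0, L->2 (L advanced); A->plug->A->R->F->L->F->refl->G->L'->E->R'->H->plug->F
Char 7 ('G'): step: R->1, L=2; G->plug->B->R->B->L->C->refl->B->L'->C->R'->A->plug->A
Char 8 ('C'): step: R->2, L=2; C->plug->C->R->H->L->D->refl->A->L'->A->R'->A->plug->A

Answer: DEFFAFAA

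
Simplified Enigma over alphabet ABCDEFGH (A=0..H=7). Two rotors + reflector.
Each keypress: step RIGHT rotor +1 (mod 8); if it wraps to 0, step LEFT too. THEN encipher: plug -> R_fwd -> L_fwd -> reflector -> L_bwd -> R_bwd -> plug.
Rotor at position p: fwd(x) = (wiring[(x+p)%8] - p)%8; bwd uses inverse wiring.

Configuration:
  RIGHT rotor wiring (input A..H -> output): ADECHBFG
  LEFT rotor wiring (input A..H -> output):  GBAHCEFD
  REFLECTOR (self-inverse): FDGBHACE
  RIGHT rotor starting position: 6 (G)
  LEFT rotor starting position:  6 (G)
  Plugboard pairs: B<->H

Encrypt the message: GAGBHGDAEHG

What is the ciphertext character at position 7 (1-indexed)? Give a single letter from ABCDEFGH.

Char 1 ('G'): step: R->7, L=6; G->plug->G->R->C->L->A->refl->F->L'->B->R'->B->plug->H
Char 2 ('A'): step: R->0, L->7 (L advanced); A->plug->A->R->A->L->E->refl->H->L'->B->R'->F->plug->F
Char 3 ('G'): step: R->1, L=7; G->plug->G->R->F->L->D->refl->B->L'->D->R'->B->plug->H
Char 4 ('B'): step: R->2, L=7; B->plug->H->R->B->L->H->refl->E->L'->A->R'->B->plug->H
Char 5 ('H'): step: R->3, L=7; H->plug->B->R->E->L->A->refl->F->L'->G->R'->C->plug->C
Char 6 ('G'): step: R->4, L=7; G->plug->G->R->A->L->E->refl->H->L'->B->R'->C->plug->C
Char 7 ('D'): step: R->5, L=7; D->plug->D->R->D->L->B->refl->D->L'->F->R'->G->plug->G

G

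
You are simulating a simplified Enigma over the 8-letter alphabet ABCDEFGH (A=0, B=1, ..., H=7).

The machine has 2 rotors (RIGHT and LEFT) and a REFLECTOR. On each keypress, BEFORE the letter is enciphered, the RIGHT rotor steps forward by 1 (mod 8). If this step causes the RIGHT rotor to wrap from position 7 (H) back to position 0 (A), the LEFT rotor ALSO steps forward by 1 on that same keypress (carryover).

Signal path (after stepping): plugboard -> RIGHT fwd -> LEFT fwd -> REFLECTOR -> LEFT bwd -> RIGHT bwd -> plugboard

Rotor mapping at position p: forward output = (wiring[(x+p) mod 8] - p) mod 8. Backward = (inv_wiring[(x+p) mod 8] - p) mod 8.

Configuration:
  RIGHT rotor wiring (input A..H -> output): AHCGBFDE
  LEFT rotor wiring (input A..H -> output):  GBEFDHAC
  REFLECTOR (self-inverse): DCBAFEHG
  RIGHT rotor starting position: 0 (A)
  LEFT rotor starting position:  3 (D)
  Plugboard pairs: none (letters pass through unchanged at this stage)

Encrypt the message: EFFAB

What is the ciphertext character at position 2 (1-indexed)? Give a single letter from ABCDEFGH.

Char 1 ('E'): step: R->1, L=3; E->plug->E->R->E->L->H->refl->G->L'->G->R'->A->plug->A
Char 2 ('F'): step: R->2, L=3; F->plug->F->R->C->L->E->refl->F->L'->D->R'->D->plug->D

D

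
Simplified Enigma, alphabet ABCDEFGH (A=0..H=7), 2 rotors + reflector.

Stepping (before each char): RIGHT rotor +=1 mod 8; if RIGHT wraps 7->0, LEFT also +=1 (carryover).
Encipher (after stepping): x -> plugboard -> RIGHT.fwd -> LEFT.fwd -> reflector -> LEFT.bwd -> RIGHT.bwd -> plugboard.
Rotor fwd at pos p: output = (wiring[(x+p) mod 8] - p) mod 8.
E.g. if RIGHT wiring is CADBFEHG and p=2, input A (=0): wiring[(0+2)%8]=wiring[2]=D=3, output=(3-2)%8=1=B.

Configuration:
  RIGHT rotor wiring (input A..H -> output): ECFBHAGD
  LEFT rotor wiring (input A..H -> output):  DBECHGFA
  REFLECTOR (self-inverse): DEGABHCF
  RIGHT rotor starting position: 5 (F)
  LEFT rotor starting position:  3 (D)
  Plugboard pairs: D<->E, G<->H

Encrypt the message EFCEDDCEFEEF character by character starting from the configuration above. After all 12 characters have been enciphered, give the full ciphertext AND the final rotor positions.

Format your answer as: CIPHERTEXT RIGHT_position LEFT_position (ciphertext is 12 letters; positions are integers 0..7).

Answer: AAACCAABGFBE 1 5

Derivation:
Char 1 ('E'): step: R->6, L=3; E->plug->D->R->E->L->F->refl->H->L'->A->R'->A->plug->A
Char 2 ('F'): step: R->7, L=3; F->plug->F->R->A->L->H->refl->F->L'->E->R'->A->plug->A
Char 3 ('C'): step: R->0, L->4 (L advanced); C->plug->C->R->F->L->F->refl->H->L'->E->R'->A->plug->A
Char 4 ('E'): step: R->1, L=4; E->plug->D->R->G->L->A->refl->D->L'->A->R'->C->plug->C
Char 5 ('D'): step: R->2, L=4; D->plug->E->R->E->L->H->refl->F->L'->F->R'->C->plug->C
Char 6 ('D'): step: R->3, L=4; D->plug->E->R->A->L->D->refl->A->L'->G->R'->A->plug->A
Char 7 ('C'): step: R->4, L=4; C->plug->C->R->C->L->B->refl->E->L'->D->R'->A->plug->A
Char 8 ('E'): step: R->5, L=4; E->plug->D->R->H->L->G->refl->C->L'->B->R'->B->plug->B
Char 9 ('F'): step: R->6, L=4; F->plug->F->R->D->L->E->refl->B->L'->C->R'->H->plug->G
Char 10 ('E'): step: R->7, L=4; E->plug->D->R->G->L->A->refl->D->L'->A->R'->F->plug->F
Char 11 ('E'): step: R->0, L->5 (L advanced); E->plug->D->R->B->L->A->refl->D->L'->C->R'->B->plug->B
Char 12 ('F'): step: R->1, L=5; F->plug->F->R->F->L->H->refl->F->L'->G->R'->D->plug->E
Final: ciphertext=AAACCAABGFBE, RIGHT=1, LEFT=5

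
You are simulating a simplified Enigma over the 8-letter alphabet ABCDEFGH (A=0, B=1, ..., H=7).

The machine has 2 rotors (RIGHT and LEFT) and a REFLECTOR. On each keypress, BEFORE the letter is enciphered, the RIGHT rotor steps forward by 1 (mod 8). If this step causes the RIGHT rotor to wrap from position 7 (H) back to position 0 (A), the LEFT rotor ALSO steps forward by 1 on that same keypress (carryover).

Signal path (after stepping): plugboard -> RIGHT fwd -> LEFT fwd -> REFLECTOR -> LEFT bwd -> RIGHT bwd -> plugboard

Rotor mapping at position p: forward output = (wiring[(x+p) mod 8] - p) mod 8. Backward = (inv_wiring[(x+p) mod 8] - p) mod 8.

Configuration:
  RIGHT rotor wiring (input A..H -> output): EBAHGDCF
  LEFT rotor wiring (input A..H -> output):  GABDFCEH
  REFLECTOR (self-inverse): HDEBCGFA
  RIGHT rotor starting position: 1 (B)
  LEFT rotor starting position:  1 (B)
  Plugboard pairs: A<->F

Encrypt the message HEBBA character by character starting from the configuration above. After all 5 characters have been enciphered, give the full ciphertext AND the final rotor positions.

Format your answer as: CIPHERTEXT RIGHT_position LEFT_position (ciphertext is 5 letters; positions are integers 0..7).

Char 1 ('H'): step: R->2, L=1; H->plug->H->R->H->L->F->refl->G->L'->G->R'->A->plug->F
Char 2 ('E'): step: R->3, L=1; E->plug->E->R->C->L->C->refl->E->L'->D->R'->B->plug->B
Char 3 ('B'): step: R->4, L=1; B->plug->B->R->H->L->F->refl->G->L'->G->R'->C->plug->C
Char 4 ('B'): step: R->5, L=1; B->plug->B->R->F->L->D->refl->B->L'->E->R'->E->plug->E
Char 5 ('A'): step: R->6, L=1; A->plug->F->R->B->L->A->refl->H->L'->A->R'->G->plug->G
Final: ciphertext=FBCEG, RIGHT=6, LEFT=1

Answer: FBCEG 6 1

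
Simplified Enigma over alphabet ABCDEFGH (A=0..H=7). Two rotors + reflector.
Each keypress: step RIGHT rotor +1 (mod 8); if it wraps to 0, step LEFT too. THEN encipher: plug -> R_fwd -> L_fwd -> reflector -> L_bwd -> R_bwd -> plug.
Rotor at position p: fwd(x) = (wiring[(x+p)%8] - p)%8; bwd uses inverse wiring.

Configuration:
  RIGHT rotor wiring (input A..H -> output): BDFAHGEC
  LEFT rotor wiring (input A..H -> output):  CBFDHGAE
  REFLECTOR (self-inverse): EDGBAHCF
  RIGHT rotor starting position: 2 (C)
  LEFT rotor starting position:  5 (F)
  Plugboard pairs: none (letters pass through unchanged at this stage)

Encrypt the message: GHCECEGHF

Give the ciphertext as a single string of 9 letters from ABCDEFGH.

Char 1 ('G'): step: R->3, L=5; G->plug->G->R->A->L->B->refl->D->L'->B->R'->D->plug->D
Char 2 ('H'): step: R->4, L=5; H->plug->H->R->E->L->E->refl->A->L'->F->R'->E->plug->E
Char 3 ('C'): step: R->5, L=5; C->plug->C->R->F->L->A->refl->E->L'->E->R'->D->plug->D
Char 4 ('E'): step: R->6, L=5; E->plug->E->R->H->L->C->refl->G->L'->G->R'->A->plug->A
Char 5 ('C'): step: R->7, L=5; C->plug->C->R->E->L->E->refl->A->L'->F->R'->H->plug->H
Char 6 ('E'): step: R->0, L->6 (L advanced); E->plug->E->R->H->L->A->refl->E->L'->C->R'->H->plug->H
Char 7 ('G'): step: R->1, L=6; G->plug->G->R->B->L->G->refl->C->L'->A->R'->H->plug->H
Char 8 ('H'): step: R->2, L=6; H->plug->H->R->B->L->G->refl->C->L'->A->R'->F->plug->F
Char 9 ('F'): step: R->3, L=6; F->plug->F->R->G->L->B->refl->D->L'->D->R'->C->plug->C

Answer: DEDAHHHFC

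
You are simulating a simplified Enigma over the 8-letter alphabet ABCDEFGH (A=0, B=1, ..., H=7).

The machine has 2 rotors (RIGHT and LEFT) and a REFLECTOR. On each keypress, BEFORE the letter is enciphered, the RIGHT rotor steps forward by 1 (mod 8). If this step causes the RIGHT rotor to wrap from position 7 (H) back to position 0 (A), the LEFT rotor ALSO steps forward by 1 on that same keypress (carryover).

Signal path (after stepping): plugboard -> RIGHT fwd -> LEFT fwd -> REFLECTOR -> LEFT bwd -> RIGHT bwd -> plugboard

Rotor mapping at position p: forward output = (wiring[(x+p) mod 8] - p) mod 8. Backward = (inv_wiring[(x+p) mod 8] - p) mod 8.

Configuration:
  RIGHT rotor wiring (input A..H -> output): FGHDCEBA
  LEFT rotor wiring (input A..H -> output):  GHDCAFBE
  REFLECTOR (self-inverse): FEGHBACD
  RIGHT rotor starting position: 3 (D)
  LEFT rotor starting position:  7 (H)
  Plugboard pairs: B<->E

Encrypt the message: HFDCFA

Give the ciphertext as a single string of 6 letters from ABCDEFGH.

Answer: ADEEAH

Derivation:
Char 1 ('H'): step: R->4, L=7; H->plug->H->R->H->L->C->refl->G->L'->G->R'->A->plug->A
Char 2 ('F'): step: R->5, L=7; F->plug->F->R->C->L->A->refl->F->L'->A->R'->D->plug->D
Char 3 ('D'): step: R->6, L=7; D->plug->D->R->A->L->F->refl->A->L'->C->R'->B->plug->E
Char 4 ('C'): step: R->7, L=7; C->plug->C->R->H->L->C->refl->G->L'->G->R'->B->plug->E
Char 5 ('F'): step: R->0, L->0 (L advanced); F->plug->F->R->E->L->A->refl->F->L'->F->R'->A->plug->A
Char 6 ('A'): step: R->1, L=0; A->plug->A->R->F->L->F->refl->A->L'->E->R'->H->plug->H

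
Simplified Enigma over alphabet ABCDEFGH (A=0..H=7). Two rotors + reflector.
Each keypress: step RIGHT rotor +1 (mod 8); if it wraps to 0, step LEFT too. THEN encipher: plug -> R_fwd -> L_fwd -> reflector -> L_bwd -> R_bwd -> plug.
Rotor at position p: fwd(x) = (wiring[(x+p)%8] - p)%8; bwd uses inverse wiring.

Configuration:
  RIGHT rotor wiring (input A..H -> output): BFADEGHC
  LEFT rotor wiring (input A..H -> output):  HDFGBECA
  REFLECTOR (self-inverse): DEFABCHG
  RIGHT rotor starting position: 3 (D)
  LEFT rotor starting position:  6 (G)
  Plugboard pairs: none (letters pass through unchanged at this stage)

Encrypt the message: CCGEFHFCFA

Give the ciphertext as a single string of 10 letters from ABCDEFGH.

Char 1 ('C'): step: R->4, L=6; C->plug->C->R->D->L->F->refl->C->L'->B->R'->F->plug->F
Char 2 ('C'): step: R->5, L=6; C->plug->C->R->F->L->A->refl->D->L'->G->R'->G->plug->G
Char 3 ('G'): step: R->6, L=6; G->plug->G->R->G->L->D->refl->A->L'->F->R'->F->plug->F
Char 4 ('E'): step: R->7, L=6; E->plug->E->R->E->L->H->refl->G->L'->H->R'->G->plug->G
Char 5 ('F'): step: R->0, L->7 (L advanced); F->plug->F->R->G->L->F->refl->C->L'->F->R'->B->plug->B
Char 6 ('H'): step: R->1, L=7; H->plug->H->R->A->L->B->refl->E->L'->C->R'->C->plug->C
Char 7 ('F'): step: R->2, L=7; F->plug->F->R->A->L->B->refl->E->L'->C->R'->C->plug->C
Char 8 ('C'): step: R->3, L=7; C->plug->C->R->D->L->G->refl->H->L'->E->R'->D->plug->D
Char 9 ('F'): step: R->4, L=7; F->plug->F->R->B->L->A->refl->D->L'->H->R'->H->plug->H
Char 10 ('A'): step: R->5, L=7; A->plug->A->R->B->L->A->refl->D->L'->H->R'->H->plug->H

Answer: FGFGBCCDHH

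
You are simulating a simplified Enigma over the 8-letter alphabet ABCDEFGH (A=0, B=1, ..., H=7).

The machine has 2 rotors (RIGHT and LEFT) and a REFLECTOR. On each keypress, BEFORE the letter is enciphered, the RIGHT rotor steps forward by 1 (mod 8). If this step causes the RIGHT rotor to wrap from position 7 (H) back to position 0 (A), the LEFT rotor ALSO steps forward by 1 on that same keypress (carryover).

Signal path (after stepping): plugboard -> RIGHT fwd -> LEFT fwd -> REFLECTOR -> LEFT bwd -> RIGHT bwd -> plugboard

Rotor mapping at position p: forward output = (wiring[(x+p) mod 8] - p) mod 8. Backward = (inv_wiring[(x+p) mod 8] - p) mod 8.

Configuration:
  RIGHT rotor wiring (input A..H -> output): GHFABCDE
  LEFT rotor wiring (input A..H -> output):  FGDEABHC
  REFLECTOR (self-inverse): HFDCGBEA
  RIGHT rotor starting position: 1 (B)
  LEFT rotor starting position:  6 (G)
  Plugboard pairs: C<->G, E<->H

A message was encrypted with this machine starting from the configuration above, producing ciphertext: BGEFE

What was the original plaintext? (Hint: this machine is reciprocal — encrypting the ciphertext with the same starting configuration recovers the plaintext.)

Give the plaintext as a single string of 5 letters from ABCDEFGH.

Answer: GBDEG

Derivation:
Char 1 ('B'): step: R->2, L=6; B->plug->B->R->G->L->C->refl->D->L'->H->R'->C->plug->G
Char 2 ('G'): step: R->3, L=6; G->plug->C->R->H->L->D->refl->C->L'->G->R'->B->plug->B
Char 3 ('E'): step: R->4, L=6; E->plug->H->R->E->L->F->refl->B->L'->A->R'->D->plug->D
Char 4 ('F'): step: R->5, L=6; F->plug->F->R->A->L->B->refl->F->L'->E->R'->H->plug->E
Char 5 ('E'): step: R->6, L=6; E->plug->H->R->E->L->F->refl->B->L'->A->R'->C->plug->G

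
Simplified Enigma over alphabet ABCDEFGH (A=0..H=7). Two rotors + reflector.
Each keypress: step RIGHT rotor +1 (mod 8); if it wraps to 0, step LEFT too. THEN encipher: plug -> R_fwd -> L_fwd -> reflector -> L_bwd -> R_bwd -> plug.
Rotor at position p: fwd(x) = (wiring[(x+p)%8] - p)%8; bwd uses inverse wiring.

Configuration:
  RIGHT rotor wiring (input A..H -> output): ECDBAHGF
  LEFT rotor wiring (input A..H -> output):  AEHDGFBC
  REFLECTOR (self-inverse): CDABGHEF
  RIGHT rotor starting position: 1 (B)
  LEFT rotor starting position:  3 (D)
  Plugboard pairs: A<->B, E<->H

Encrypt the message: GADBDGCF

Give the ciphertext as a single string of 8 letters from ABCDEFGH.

Char 1 ('G'): step: R->2, L=3; G->plug->G->R->C->L->C->refl->A->L'->A->R'->H->plug->E
Char 2 ('A'): step: R->3, L=3; A->plug->B->R->F->L->F->refl->H->L'->E->R'->C->plug->C
Char 3 ('D'): step: R->4, L=3; D->plug->D->R->B->L->D->refl->B->L'->G->R'->F->plug->F
Char 4 ('B'): step: R->5, L=3; B->plug->A->R->C->L->C->refl->A->L'->A->R'->C->plug->C
Char 5 ('D'): step: R->6, L=3; D->plug->D->R->E->L->H->refl->F->L'->F->R'->E->plug->H
Char 6 ('G'): step: R->7, L=3; G->plug->G->R->A->L->A->refl->C->L'->C->R'->E->plug->H
Char 7 ('C'): step: R->0, L->4 (L advanced); C->plug->C->R->D->L->G->refl->E->L'->E->R'->A->plug->B
Char 8 ('F'): step: R->1, L=4; F->plug->F->R->F->L->A->refl->C->L'->A->R'->C->plug->C

Answer: ECFCHHBC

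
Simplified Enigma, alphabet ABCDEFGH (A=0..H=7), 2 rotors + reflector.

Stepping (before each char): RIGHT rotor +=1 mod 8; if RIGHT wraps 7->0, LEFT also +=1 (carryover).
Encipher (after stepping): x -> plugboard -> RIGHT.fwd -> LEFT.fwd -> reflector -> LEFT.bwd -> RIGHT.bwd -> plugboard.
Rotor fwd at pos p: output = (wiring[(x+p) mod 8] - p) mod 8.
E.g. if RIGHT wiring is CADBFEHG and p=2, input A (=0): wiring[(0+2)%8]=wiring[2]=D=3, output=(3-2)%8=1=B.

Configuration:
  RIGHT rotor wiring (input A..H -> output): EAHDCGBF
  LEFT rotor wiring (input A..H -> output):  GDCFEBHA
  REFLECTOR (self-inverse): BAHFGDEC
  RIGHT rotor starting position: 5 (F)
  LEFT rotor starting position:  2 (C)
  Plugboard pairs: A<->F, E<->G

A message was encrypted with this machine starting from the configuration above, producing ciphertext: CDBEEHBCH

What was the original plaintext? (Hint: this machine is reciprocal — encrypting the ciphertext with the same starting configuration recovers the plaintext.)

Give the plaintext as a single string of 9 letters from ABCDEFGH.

Char 1 ('C'): step: R->6, L=2; C->plug->C->R->G->L->E->refl->G->L'->F->R'->F->plug->A
Char 2 ('D'): step: R->7, L=2; D->plug->D->R->A->L->A->refl->B->L'->H->R'->G->plug->E
Char 3 ('B'): step: R->0, L->3 (L advanced); B->plug->B->R->A->L->C->refl->H->L'->H->R'->C->plug->C
Char 4 ('E'): step: R->1, L=3; E->plug->G->R->E->L->F->refl->D->L'->F->R'->E->plug->G
Char 5 ('E'): step: R->2, L=3; E->plug->G->R->C->L->G->refl->E->L'->D->R'->F->plug->A
Char 6 ('H'): step: R->3, L=3; H->plug->H->R->E->L->F->refl->D->L'->F->R'->G->plug->E
Char 7 ('B'): step: R->4, L=3; B->plug->B->R->C->L->G->refl->E->L'->D->R'->G->plug->E
Char 8 ('C'): step: R->5, L=3; C->plug->C->R->A->L->C->refl->H->L'->H->R'->D->plug->D
Char 9 ('H'): step: R->6, L=3; H->plug->H->R->A->L->C->refl->H->L'->H->R'->B->plug->B

Answer: AECGAEEDB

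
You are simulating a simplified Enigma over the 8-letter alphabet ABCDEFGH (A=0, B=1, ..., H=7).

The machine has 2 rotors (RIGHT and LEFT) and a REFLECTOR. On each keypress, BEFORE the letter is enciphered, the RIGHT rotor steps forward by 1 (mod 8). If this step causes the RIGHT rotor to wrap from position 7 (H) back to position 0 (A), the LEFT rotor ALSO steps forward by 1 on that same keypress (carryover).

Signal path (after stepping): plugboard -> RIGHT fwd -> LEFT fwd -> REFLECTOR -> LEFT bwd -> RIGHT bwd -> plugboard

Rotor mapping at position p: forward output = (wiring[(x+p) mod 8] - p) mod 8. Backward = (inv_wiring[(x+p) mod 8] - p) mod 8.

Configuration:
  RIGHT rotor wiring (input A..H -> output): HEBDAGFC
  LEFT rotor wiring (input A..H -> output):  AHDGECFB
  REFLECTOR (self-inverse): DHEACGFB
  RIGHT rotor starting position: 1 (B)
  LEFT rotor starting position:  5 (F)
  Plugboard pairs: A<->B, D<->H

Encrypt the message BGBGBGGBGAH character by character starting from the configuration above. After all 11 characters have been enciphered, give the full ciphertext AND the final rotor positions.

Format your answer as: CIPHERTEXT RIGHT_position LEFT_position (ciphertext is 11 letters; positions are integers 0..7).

Char 1 ('B'): step: R->2, L=5; B->plug->A->R->H->L->H->refl->B->L'->G->R'->C->plug->C
Char 2 ('G'): step: R->3, L=5; G->plug->G->R->B->L->A->refl->D->L'->D->R'->C->plug->C
Char 3 ('B'): step: R->4, L=5; B->plug->A->R->E->L->C->refl->E->L'->C->R'->B->plug->A
Char 4 ('G'): step: R->5, L=5; G->plug->G->R->G->L->B->refl->H->L'->H->R'->E->plug->E
Char 5 ('B'): step: R->6, L=5; B->plug->A->R->H->L->H->refl->B->L'->G->R'->D->plug->H
Char 6 ('G'): step: R->7, L=5; G->plug->G->R->H->L->H->refl->B->L'->G->R'->H->plug->D
Char 7 ('G'): step: R->0, L->6 (L advanced); G->plug->G->R->F->L->A->refl->D->L'->B->R'->C->plug->C
Char 8 ('B'): step: R->1, L=6; B->plug->A->R->D->L->B->refl->H->L'->A->R'->B->plug->A
Char 9 ('G'): step: R->2, L=6; G->plug->G->R->F->L->A->refl->D->L'->B->R'->B->plug->A
Char 10 ('A'): step: R->3, L=6; A->plug->B->R->F->L->A->refl->D->L'->B->R'->G->plug->G
Char 11 ('H'): step: R->4, L=6; H->plug->D->R->G->L->G->refl->F->L'->E->R'->A->plug->B
Final: ciphertext=CCAEHDCAAGB, RIGHT=4, LEFT=6

Answer: CCAEHDCAAGB 4 6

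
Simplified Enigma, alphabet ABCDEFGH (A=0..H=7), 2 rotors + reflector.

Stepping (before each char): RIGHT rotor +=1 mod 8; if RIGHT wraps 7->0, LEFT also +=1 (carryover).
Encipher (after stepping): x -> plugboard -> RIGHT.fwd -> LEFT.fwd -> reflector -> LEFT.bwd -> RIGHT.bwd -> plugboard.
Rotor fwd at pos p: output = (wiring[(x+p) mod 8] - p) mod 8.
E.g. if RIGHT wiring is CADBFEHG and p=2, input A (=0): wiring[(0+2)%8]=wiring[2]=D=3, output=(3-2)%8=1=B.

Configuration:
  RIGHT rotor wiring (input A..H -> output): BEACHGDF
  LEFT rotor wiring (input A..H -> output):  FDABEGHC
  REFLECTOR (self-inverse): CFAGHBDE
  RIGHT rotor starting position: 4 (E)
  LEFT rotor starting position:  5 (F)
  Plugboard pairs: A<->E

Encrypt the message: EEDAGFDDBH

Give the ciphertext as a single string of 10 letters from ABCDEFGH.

Char 1 ('E'): step: R->5, L=5; E->plug->A->R->B->L->C->refl->A->L'->D->R'->F->plug->F
Char 2 ('E'): step: R->6, L=5; E->plug->A->R->F->L->D->refl->G->L'->E->R'->F->plug->F
Char 3 ('D'): step: R->7, L=5; D->plug->D->R->B->L->C->refl->A->L'->D->R'->E->plug->A
Char 4 ('A'): step: R->0, L->6 (L advanced); A->plug->E->R->H->L->A->refl->C->L'->E->R'->B->plug->B
Char 5 ('G'): step: R->1, L=6; G->plug->G->R->E->L->C->refl->A->L'->H->R'->B->plug->B
Char 6 ('F'): step: R->2, L=6; F->plug->F->R->D->L->F->refl->B->L'->A->R'->B->plug->B
Char 7 ('D'): step: R->3, L=6; D->plug->D->R->A->L->B->refl->F->L'->D->R'->C->plug->C
Char 8 ('D'): step: R->4, L=6; D->plug->D->R->B->L->E->refl->H->L'->C->R'->B->plug->B
Char 9 ('B'): step: R->5, L=6; B->plug->B->R->G->L->G->refl->D->L'->F->R'->G->plug->G
Char 10 ('H'): step: R->6, L=6; H->plug->H->R->A->L->B->refl->F->L'->D->R'->C->plug->C

Answer: FFABBBCBGC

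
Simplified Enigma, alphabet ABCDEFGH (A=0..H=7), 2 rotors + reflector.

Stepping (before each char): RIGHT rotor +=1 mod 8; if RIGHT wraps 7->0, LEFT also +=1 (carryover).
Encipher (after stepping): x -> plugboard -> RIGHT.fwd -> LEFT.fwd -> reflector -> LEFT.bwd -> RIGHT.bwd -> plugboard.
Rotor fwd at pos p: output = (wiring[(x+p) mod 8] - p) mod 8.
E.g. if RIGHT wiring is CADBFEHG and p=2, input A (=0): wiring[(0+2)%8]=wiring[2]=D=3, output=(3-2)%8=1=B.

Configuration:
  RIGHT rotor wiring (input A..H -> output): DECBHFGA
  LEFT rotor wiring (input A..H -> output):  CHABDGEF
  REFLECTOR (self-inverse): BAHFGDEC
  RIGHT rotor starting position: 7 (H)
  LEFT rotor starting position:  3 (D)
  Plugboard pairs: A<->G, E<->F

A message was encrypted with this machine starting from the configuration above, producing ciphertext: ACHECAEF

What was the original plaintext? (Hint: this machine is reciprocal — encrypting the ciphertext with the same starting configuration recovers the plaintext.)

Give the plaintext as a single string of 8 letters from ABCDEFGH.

Char 1 ('A'): step: R->0, L->4 (L advanced); A->plug->G->R->G->L->E->refl->G->L'->E->R'->B->plug->B
Char 2 ('C'): step: R->1, L=4; C->plug->C->R->A->L->H->refl->C->L'->B->R'->B->plug->B
Char 3 ('H'): step: R->2, L=4; H->plug->H->R->C->L->A->refl->B->L'->D->R'->D->plug->D
Char 4 ('E'): step: R->3, L=4; E->plug->F->R->A->L->H->refl->C->L'->B->R'->G->plug->A
Char 5 ('C'): step: R->4, L=4; C->plug->C->R->C->L->A->refl->B->L'->D->R'->A->plug->G
Char 6 ('A'): step: R->5, L=4; A->plug->G->R->E->L->G->refl->E->L'->G->R'->D->plug->D
Char 7 ('E'): step: R->6, L=4; E->plug->F->R->D->L->B->refl->A->L'->C->R'->B->plug->B
Char 8 ('F'): step: R->7, L=4; F->plug->E->R->C->L->A->refl->B->L'->D->R'->D->plug->D

Answer: BBDAGDBD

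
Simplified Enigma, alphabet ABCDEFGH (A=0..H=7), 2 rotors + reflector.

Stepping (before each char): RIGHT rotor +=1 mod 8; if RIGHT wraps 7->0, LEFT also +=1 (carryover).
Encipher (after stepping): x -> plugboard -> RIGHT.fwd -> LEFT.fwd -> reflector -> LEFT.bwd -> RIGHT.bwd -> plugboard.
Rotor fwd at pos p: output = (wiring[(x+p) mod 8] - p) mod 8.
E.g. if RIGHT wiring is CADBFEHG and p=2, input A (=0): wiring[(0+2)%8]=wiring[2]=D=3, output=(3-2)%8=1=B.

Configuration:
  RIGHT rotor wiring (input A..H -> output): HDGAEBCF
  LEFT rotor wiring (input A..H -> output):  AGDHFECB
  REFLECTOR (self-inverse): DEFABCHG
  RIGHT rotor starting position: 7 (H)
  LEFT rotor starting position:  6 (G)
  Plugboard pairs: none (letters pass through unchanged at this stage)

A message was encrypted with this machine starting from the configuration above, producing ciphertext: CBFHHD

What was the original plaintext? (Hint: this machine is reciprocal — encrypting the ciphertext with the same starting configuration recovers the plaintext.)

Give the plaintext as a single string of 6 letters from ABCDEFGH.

Char 1 ('C'): step: R->0, L->7 (L advanced); C->plug->C->R->G->L->F->refl->C->L'->A->R'->D->plug->D
Char 2 ('B'): step: R->1, L=7; B->plug->B->R->F->L->G->refl->H->L'->C->R'->A->plug->A
Char 3 ('F'): step: R->2, L=7; F->plug->F->R->D->L->E->refl->B->L'->B->R'->H->plug->H
Char 4 ('H'): step: R->3, L=7; H->plug->H->R->D->L->E->refl->B->L'->B->R'->B->plug->B
Char 5 ('H'): step: R->4, L=7; H->plug->H->R->E->L->A->refl->D->L'->H->R'->F->plug->F
Char 6 ('D'): step: R->5, L=7; D->plug->D->R->C->L->H->refl->G->L'->F->R'->B->plug->B

Answer: DAHBFB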